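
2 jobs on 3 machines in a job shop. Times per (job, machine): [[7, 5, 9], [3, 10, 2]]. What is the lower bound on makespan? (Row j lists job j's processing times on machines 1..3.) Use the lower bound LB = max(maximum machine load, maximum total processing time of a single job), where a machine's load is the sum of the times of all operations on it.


Machine loads:
  Machine 1: 7 + 3 = 10
  Machine 2: 5 + 10 = 15
  Machine 3: 9 + 2 = 11
Max machine load = 15
Job totals:
  Job 1: 21
  Job 2: 15
Max job total = 21
Lower bound = max(15, 21) = 21

21


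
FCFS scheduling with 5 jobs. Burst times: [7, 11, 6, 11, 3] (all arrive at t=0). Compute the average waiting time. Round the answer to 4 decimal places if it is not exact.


FCFS order (as given): [7, 11, 6, 11, 3]
Waiting times:
  Job 1: wait = 0
  Job 2: wait = 7
  Job 3: wait = 18
  Job 4: wait = 24
  Job 5: wait = 35
Sum of waiting times = 84
Average waiting time = 84/5 = 16.8

16.8


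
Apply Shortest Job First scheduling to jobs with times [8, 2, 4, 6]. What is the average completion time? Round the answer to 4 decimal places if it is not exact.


SJF order (ascending): [2, 4, 6, 8]
Completion times:
  Job 1: burst=2, C=2
  Job 2: burst=4, C=6
  Job 3: burst=6, C=12
  Job 4: burst=8, C=20
Average completion = 40/4 = 10.0

10.0


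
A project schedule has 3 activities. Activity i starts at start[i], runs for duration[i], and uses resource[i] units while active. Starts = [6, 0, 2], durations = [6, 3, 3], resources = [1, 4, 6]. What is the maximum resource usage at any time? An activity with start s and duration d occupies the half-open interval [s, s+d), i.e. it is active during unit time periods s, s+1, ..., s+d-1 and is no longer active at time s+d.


Each activity i is active on [start_i, start_i + duration_i).
Compute total resource usage per time slot:
  t=0: active resources = [4], total = 4
  t=1: active resources = [4], total = 4
  t=2: active resources = [4, 6], total = 10
  t=3: active resources = [6], total = 6
  t=4: active resources = [6], total = 6
  t=5: active resources = [], total = 0
  t=6: active resources = [1], total = 1
  t=7: active resources = [1], total = 1
  t=8: active resources = [1], total = 1
  t=9: active resources = [1], total = 1
  t=10: active resources = [1], total = 1
  t=11: active resources = [1], total = 1
Peak resource demand = 10

10


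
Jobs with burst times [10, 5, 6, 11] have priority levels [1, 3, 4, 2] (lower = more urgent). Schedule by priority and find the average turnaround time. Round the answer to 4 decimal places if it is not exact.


Sort by priority (ascending = highest first):
Order: [(1, 10), (2, 11), (3, 5), (4, 6)]
Completion times:
  Priority 1, burst=10, C=10
  Priority 2, burst=11, C=21
  Priority 3, burst=5, C=26
  Priority 4, burst=6, C=32
Average turnaround = 89/4 = 22.25

22.25


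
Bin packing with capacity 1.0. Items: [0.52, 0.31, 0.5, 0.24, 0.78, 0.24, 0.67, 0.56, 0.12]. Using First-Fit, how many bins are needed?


Place items sequentially using First-Fit:
  Item 0.52 -> new Bin 1
  Item 0.31 -> Bin 1 (now 0.83)
  Item 0.5 -> new Bin 2
  Item 0.24 -> Bin 2 (now 0.74)
  Item 0.78 -> new Bin 3
  Item 0.24 -> Bin 2 (now 0.98)
  Item 0.67 -> new Bin 4
  Item 0.56 -> new Bin 5
  Item 0.12 -> Bin 1 (now 0.95)
Total bins used = 5

5


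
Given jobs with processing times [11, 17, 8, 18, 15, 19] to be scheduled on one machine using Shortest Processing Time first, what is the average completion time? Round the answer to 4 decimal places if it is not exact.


Sort jobs by processing time (SPT order): [8, 11, 15, 17, 18, 19]
Compute completion times sequentially:
  Job 1: processing = 8, completes at 8
  Job 2: processing = 11, completes at 19
  Job 3: processing = 15, completes at 34
  Job 4: processing = 17, completes at 51
  Job 5: processing = 18, completes at 69
  Job 6: processing = 19, completes at 88
Sum of completion times = 269
Average completion time = 269/6 = 44.8333

44.8333


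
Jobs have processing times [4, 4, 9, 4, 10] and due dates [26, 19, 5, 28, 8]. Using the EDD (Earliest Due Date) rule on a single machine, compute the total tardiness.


Sort by due date (EDD order): [(9, 5), (10, 8), (4, 19), (4, 26), (4, 28)]
Compute completion times and tardiness:
  Job 1: p=9, d=5, C=9, tardiness=max(0,9-5)=4
  Job 2: p=10, d=8, C=19, tardiness=max(0,19-8)=11
  Job 3: p=4, d=19, C=23, tardiness=max(0,23-19)=4
  Job 4: p=4, d=26, C=27, tardiness=max(0,27-26)=1
  Job 5: p=4, d=28, C=31, tardiness=max(0,31-28)=3
Total tardiness = 23

23


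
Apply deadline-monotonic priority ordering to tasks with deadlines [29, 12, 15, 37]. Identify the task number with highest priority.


Sort tasks by relative deadline (ascending):
  Task 2: deadline = 12
  Task 3: deadline = 15
  Task 1: deadline = 29
  Task 4: deadline = 37
Priority order (highest first): [2, 3, 1, 4]
Highest priority task = 2

2


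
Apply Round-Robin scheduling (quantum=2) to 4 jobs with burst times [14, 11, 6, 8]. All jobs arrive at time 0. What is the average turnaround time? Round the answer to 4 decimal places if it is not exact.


Time quantum = 2
Execution trace:
  J1 runs 2 units, time = 2
  J2 runs 2 units, time = 4
  J3 runs 2 units, time = 6
  J4 runs 2 units, time = 8
  J1 runs 2 units, time = 10
  J2 runs 2 units, time = 12
  J3 runs 2 units, time = 14
  J4 runs 2 units, time = 16
  J1 runs 2 units, time = 18
  J2 runs 2 units, time = 20
  J3 runs 2 units, time = 22
  J4 runs 2 units, time = 24
  J1 runs 2 units, time = 26
  J2 runs 2 units, time = 28
  J4 runs 2 units, time = 30
  J1 runs 2 units, time = 32
  J2 runs 2 units, time = 34
  J1 runs 2 units, time = 36
  J2 runs 1 units, time = 37
  J1 runs 2 units, time = 39
Finish times: [39, 37, 22, 30]
Average turnaround = 128/4 = 32.0

32.0


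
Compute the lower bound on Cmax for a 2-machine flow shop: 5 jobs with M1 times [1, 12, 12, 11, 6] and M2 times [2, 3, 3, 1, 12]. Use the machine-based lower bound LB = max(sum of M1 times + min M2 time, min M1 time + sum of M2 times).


LB1 = sum(M1 times) + min(M2 times) = 42 + 1 = 43
LB2 = min(M1 times) + sum(M2 times) = 1 + 21 = 22
Lower bound = max(LB1, LB2) = max(43, 22) = 43

43


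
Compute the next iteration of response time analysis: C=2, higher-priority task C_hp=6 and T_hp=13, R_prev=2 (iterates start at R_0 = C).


R_next = C + ceil(R_prev / T_hp) * C_hp
ceil(2 / 13) = ceil(0.1538) = 1
Interference = 1 * 6 = 6
R_next = 2 + 6 = 8

8


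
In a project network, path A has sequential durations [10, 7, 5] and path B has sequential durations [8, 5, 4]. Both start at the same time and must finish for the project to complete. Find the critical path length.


Path A total = 10 + 7 + 5 = 22
Path B total = 8 + 5 + 4 = 17
Critical path = longest path = max(22, 17) = 22

22


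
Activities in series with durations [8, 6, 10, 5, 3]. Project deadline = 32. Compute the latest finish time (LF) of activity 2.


LF(activity 2) = deadline - sum of successor durations
Successors: activities 3 through 5 with durations [10, 5, 3]
Sum of successor durations = 18
LF = 32 - 18 = 14

14


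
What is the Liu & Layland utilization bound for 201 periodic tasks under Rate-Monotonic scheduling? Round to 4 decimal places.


Compute 2^(1/201) = 1.0034544463
Subtract 1: 1.0034544463 - 1 = 0.0034544463
Multiply by n: 201 * 0.0034544463 = 0.6943437063
Round to 4 dp: 0.6943

0.6943


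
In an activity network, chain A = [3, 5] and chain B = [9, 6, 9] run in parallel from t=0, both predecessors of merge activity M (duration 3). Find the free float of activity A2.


ES(A2) = sum of predecessors on chain A = 3
EF(A2) = ES + duration = 3 + 5 = 8
Successor of A2 is M. ES(M) = max(sum(A), sum(B)) = max(8, 24) = 24
Free float = ES(successor) - EF(current) = 24 - 8 = 16

16


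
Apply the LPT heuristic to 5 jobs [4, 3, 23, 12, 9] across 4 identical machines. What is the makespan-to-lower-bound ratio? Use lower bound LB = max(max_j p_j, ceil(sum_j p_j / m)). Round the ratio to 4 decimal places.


LPT order: [23, 12, 9, 4, 3]
Machine loads after assignment: [23, 12, 9, 7]
LPT makespan = 23
Lower bound = max(max_job, ceil(total/4)) = max(23, 13) = 23
Ratio = 23 / 23 = 1.0

1.0


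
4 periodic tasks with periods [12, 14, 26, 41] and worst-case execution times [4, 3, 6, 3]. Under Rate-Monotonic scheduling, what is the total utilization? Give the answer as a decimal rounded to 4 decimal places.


Compute individual utilizations (exact fractions):
  Task 1: C/T = 4/12 = 1/3 (approx. 0.3333)
  Task 2: C/T = 3/14 (approx. 0.2143)
  Task 3: C/T = 6/26 = 3/13 (approx. 0.2308)
  Task 4: C/T = 3/41 (approx. 0.0732)
Total utilization U = 1/3 + 3/14 + 3/13 + 3/41 = 19063/22386
Rounded to 4 decimal places: U = 0.8516
RM (Liu & Layland) bound for 4 tasks = 0.756828; compare with U = 19063/22386 (approx. 0.851559)
bound < U <= 1, so the RM sufficient condition is not met (inconclusive; an exact test such as response-time analysis is needed).

0.8516


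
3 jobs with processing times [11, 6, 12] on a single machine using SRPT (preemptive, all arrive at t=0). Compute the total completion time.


Since all jobs arrive at t=0, SRPT equals SPT ordering.
SPT order: [6, 11, 12]
Completion times:
  Job 1: p=6, C=6
  Job 2: p=11, C=17
  Job 3: p=12, C=29
Total completion time = 6 + 17 + 29 = 52

52


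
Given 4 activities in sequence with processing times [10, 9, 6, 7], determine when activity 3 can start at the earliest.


Activity 3 starts after activities 1 through 2 complete.
Predecessor durations: [10, 9]
ES = 10 + 9 = 19

19


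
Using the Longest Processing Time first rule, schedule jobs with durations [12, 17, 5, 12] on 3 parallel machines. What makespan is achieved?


Sort jobs in decreasing order (LPT): [17, 12, 12, 5]
Assign each job to the least loaded machine:
  Machine 1: jobs [17], load = 17
  Machine 2: jobs [12, 5], load = 17
  Machine 3: jobs [12], load = 12
Makespan = max load = 17

17


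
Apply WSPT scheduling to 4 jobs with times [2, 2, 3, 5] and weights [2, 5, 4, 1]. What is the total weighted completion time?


Compute p/w ratios and sort ascending (WSPT): [(2, 5), (3, 4), (2, 2), (5, 1)]
Compute weighted completion times:
  Job (p=2,w=5): C=2, w*C=5*2=10
  Job (p=3,w=4): C=5, w*C=4*5=20
  Job (p=2,w=2): C=7, w*C=2*7=14
  Job (p=5,w=1): C=12, w*C=1*12=12
Total weighted completion time = 56

56


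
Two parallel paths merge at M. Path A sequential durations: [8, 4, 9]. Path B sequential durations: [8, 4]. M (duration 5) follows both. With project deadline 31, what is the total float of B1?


Forward pass: ES(B1) = sum of predecessors on chain B = 0
EF = ES + duration = 0 + 8 = 8
Backward pass: LF(M) = deadline = 31; LS(M) = 31 - 5 = 26
LF(B1) = LS(M) - sum(successors on chain B) = 26 - 4 = 22
LS = LF - duration = 22 - 8 = 14
Total float = LS - ES = 14 - 0 = 14

14


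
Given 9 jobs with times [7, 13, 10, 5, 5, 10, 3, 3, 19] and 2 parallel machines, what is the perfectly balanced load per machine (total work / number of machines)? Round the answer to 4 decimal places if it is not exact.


Total processing time = 7 + 13 + 10 + 5 + 5 + 10 + 3 + 3 + 19 = 75
Number of machines = 2
Ideal balanced load = 75 / 2 = 37.5

37.5


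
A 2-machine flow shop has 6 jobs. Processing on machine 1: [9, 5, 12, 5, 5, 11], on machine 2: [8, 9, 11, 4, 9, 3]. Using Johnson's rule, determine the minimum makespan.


Apply Johnson's rule:
  Group 1 (a <= b): [(2, 5, 9), (5, 5, 9)]
  Group 2 (a > b): [(3, 12, 11), (1, 9, 8), (4, 5, 4), (6, 11, 3)]
Optimal job order: [2, 5, 3, 1, 4, 6]
Schedule:
  Job 2: M1 done at 5, M2 done at 14
  Job 5: M1 done at 10, M2 done at 23
  Job 3: M1 done at 22, M2 done at 34
  Job 1: M1 done at 31, M2 done at 42
  Job 4: M1 done at 36, M2 done at 46
  Job 6: M1 done at 47, M2 done at 50
Makespan = 50

50


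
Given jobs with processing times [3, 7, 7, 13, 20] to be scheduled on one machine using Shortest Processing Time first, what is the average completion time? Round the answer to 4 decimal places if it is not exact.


Sort jobs by processing time (SPT order): [3, 7, 7, 13, 20]
Compute completion times sequentially:
  Job 1: processing = 3, completes at 3
  Job 2: processing = 7, completes at 10
  Job 3: processing = 7, completes at 17
  Job 4: processing = 13, completes at 30
  Job 5: processing = 20, completes at 50
Sum of completion times = 110
Average completion time = 110/5 = 22.0

22.0


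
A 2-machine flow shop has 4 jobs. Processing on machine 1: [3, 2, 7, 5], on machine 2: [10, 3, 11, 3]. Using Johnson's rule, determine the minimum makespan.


Apply Johnson's rule:
  Group 1 (a <= b): [(2, 2, 3), (1, 3, 10), (3, 7, 11)]
  Group 2 (a > b): [(4, 5, 3)]
Optimal job order: [2, 1, 3, 4]
Schedule:
  Job 2: M1 done at 2, M2 done at 5
  Job 1: M1 done at 5, M2 done at 15
  Job 3: M1 done at 12, M2 done at 26
  Job 4: M1 done at 17, M2 done at 29
Makespan = 29

29


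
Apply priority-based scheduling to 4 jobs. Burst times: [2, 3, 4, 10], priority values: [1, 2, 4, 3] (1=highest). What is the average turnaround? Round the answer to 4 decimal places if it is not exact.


Sort by priority (ascending = highest first):
Order: [(1, 2), (2, 3), (3, 10), (4, 4)]
Completion times:
  Priority 1, burst=2, C=2
  Priority 2, burst=3, C=5
  Priority 3, burst=10, C=15
  Priority 4, burst=4, C=19
Average turnaround = 41/4 = 10.25

10.25


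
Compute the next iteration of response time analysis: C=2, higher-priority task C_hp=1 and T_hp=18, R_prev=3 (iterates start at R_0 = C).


R_next = C + ceil(R_prev / T_hp) * C_hp
ceil(3 / 18) = ceil(0.1667) = 1
Interference = 1 * 1 = 1
R_next = 2 + 1 = 3
R_next = R_prev, so the iteration has converged (response time = 3).

3


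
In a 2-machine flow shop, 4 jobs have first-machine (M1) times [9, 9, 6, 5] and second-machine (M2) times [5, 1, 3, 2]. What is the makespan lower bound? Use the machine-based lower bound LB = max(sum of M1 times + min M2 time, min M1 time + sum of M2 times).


LB1 = sum(M1 times) + min(M2 times) = 29 + 1 = 30
LB2 = min(M1 times) + sum(M2 times) = 5 + 11 = 16
Lower bound = max(LB1, LB2) = max(30, 16) = 30

30


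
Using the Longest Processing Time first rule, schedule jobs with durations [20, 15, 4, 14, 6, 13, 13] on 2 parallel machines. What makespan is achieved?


Sort jobs in decreasing order (LPT): [20, 15, 14, 13, 13, 6, 4]
Assign each job to the least loaded machine:
  Machine 1: jobs [20, 13, 6, 4], load = 43
  Machine 2: jobs [15, 14, 13], load = 42
Makespan = max load = 43

43


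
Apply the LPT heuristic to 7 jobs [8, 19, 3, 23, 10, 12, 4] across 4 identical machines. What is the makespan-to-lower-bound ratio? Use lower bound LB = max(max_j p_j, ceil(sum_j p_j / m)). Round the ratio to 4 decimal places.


LPT order: [23, 19, 12, 10, 8, 4, 3]
Machine loads after assignment: [23, 19, 19, 18]
LPT makespan = 23
Lower bound = max(max_job, ceil(total/4)) = max(23, 20) = 23
Ratio = 23 / 23 = 1.0

1.0


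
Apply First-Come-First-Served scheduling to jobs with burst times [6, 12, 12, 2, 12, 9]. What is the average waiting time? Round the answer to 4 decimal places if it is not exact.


FCFS order (as given): [6, 12, 12, 2, 12, 9]
Waiting times:
  Job 1: wait = 0
  Job 2: wait = 6
  Job 3: wait = 18
  Job 4: wait = 30
  Job 5: wait = 32
  Job 6: wait = 44
Sum of waiting times = 130
Average waiting time = 130/6 = 21.6667

21.6667


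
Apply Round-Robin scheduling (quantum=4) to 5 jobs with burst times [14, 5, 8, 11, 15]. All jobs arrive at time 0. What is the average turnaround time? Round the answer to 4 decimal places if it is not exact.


Time quantum = 4
Execution trace:
  J1 runs 4 units, time = 4
  J2 runs 4 units, time = 8
  J3 runs 4 units, time = 12
  J4 runs 4 units, time = 16
  J5 runs 4 units, time = 20
  J1 runs 4 units, time = 24
  J2 runs 1 units, time = 25
  J3 runs 4 units, time = 29
  J4 runs 4 units, time = 33
  J5 runs 4 units, time = 37
  J1 runs 4 units, time = 41
  J4 runs 3 units, time = 44
  J5 runs 4 units, time = 48
  J1 runs 2 units, time = 50
  J5 runs 3 units, time = 53
Finish times: [50, 25, 29, 44, 53]
Average turnaround = 201/5 = 40.2

40.2


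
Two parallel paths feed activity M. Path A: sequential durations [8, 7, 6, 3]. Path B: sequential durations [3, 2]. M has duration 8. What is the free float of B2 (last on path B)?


ES(B2) = sum of predecessors on chain B = 3
EF(B2) = ES + duration = 3 + 2 = 5
Successor of B2 is M. ES(M) = max(sum(A), sum(B)) = max(24, 5) = 24
Free float = ES(successor) - EF(current) = 24 - 5 = 19

19


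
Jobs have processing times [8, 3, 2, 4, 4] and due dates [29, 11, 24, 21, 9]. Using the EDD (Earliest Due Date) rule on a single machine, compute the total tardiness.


Sort by due date (EDD order): [(4, 9), (3, 11), (4, 21), (2, 24), (8, 29)]
Compute completion times and tardiness:
  Job 1: p=4, d=9, C=4, tardiness=max(0,4-9)=0
  Job 2: p=3, d=11, C=7, tardiness=max(0,7-11)=0
  Job 3: p=4, d=21, C=11, tardiness=max(0,11-21)=0
  Job 4: p=2, d=24, C=13, tardiness=max(0,13-24)=0
  Job 5: p=8, d=29, C=21, tardiness=max(0,21-29)=0
Total tardiness = 0

0


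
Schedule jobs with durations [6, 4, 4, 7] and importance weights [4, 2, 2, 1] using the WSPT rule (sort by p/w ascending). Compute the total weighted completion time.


Compute p/w ratios and sort ascending (WSPT): [(6, 4), (4, 2), (4, 2), (7, 1)]
Compute weighted completion times:
  Job (p=6,w=4): C=6, w*C=4*6=24
  Job (p=4,w=2): C=10, w*C=2*10=20
  Job (p=4,w=2): C=14, w*C=2*14=28
  Job (p=7,w=1): C=21, w*C=1*21=21
Total weighted completion time = 93

93


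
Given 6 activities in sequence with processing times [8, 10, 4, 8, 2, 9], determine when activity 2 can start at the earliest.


Activity 2 starts after activities 1 through 1 complete.
Predecessor durations: [8]
ES = 8 = 8

8


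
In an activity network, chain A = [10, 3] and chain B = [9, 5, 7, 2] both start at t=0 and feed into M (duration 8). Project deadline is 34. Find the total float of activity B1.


Forward pass: ES(B1) = sum of predecessors on chain B = 0
EF = ES + duration = 0 + 9 = 9
Backward pass: LF(M) = deadline = 34; LS(M) = 34 - 8 = 26
LF(B1) = LS(M) - sum(successors on chain B) = 26 - 14 = 12
LS = LF - duration = 12 - 9 = 3
Total float = LS - ES = 3 - 0 = 3

3


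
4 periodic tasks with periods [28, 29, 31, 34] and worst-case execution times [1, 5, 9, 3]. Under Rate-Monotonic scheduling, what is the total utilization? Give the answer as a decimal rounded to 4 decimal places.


Compute individual utilizations (exact fractions):
  Task 1: C/T = 1/28 (approx. 0.0357)
  Task 2: C/T = 5/29 (approx. 0.1724)
  Task 3: C/T = 9/31 (approx. 0.2903)
  Task 4: C/T = 3/34 (approx. 0.0882)
Total utilization U = 1/28 + 5/29 + 9/31 + 3/34 = 251057/427924
Rounded to 4 decimal places: U = 0.5867
RM (Liu & Layland) bound for 4 tasks = 0.756828; compare with U = 251057/427924 (approx. 0.586686)
U <= bound, so schedulable by RM sufficient condition.

0.5867


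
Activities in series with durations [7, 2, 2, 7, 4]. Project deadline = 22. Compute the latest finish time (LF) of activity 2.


LF(activity 2) = deadline - sum of successor durations
Successors: activities 3 through 5 with durations [2, 7, 4]
Sum of successor durations = 13
LF = 22 - 13 = 9

9


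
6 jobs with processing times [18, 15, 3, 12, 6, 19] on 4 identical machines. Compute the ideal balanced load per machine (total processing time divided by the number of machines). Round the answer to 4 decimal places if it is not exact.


Total processing time = 18 + 15 + 3 + 12 + 6 + 19 = 73
Number of machines = 4
Ideal balanced load = 73 / 4 = 18.25

18.25


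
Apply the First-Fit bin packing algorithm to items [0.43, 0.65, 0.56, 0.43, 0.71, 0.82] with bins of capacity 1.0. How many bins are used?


Place items sequentially using First-Fit:
  Item 0.43 -> new Bin 1
  Item 0.65 -> new Bin 2
  Item 0.56 -> Bin 1 (now 0.99)
  Item 0.43 -> new Bin 3
  Item 0.71 -> new Bin 4
  Item 0.82 -> new Bin 5
Total bins used = 5

5


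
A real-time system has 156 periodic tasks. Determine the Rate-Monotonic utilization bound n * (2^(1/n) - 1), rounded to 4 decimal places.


Compute 2^(1/156) = 1.0044531370
Subtract 1: 1.0044531370 - 1 = 0.0044531370
Multiply by n: 156 * 0.0044531370 = 0.6946893720
Round to 4 dp: 0.6947

0.6947


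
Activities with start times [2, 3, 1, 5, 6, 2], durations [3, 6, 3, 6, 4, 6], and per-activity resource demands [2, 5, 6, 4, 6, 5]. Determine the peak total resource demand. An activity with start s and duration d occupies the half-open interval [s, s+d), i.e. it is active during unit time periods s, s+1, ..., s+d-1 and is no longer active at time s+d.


Each activity i is active on [start_i, start_i + duration_i).
Compute total resource usage per time slot:
  t=0: active resources = [], total = 0
  t=1: active resources = [6], total = 6
  t=2: active resources = [2, 6, 5], total = 13
  t=3: active resources = [2, 5, 6, 5], total = 18
  t=4: active resources = [2, 5, 5], total = 12
  t=5: active resources = [5, 4, 5], total = 14
  t=6: active resources = [5, 4, 6, 5], total = 20
  t=7: active resources = [5, 4, 6, 5], total = 20
  t=8: active resources = [5, 4, 6], total = 15
  t=9: active resources = [4, 6], total = 10
  t=10: active resources = [4], total = 4
Peak resource demand = 20

20


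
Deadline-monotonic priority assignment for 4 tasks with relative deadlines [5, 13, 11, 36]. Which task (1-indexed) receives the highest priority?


Sort tasks by relative deadline (ascending):
  Task 1: deadline = 5
  Task 3: deadline = 11
  Task 2: deadline = 13
  Task 4: deadline = 36
Priority order (highest first): [1, 3, 2, 4]
Highest priority task = 1

1


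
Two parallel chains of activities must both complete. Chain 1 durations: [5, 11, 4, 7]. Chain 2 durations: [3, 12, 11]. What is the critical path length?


Path A total = 5 + 11 + 4 + 7 = 27
Path B total = 3 + 12 + 11 = 26
Critical path = longest path = max(27, 26) = 27

27


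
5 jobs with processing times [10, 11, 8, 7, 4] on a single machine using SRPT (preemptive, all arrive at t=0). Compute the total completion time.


Since all jobs arrive at t=0, SRPT equals SPT ordering.
SPT order: [4, 7, 8, 10, 11]
Completion times:
  Job 1: p=4, C=4
  Job 2: p=7, C=11
  Job 3: p=8, C=19
  Job 4: p=10, C=29
  Job 5: p=11, C=40
Total completion time = 4 + 11 + 19 + 29 + 40 = 103

103


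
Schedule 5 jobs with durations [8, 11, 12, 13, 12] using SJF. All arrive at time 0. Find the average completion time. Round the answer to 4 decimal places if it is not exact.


SJF order (ascending): [8, 11, 12, 12, 13]
Completion times:
  Job 1: burst=8, C=8
  Job 2: burst=11, C=19
  Job 3: burst=12, C=31
  Job 4: burst=12, C=43
  Job 5: burst=13, C=56
Average completion = 157/5 = 31.4

31.4


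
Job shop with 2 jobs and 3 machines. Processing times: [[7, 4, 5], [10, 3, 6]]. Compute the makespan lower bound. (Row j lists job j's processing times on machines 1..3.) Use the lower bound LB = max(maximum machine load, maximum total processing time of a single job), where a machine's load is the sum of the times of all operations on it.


Machine loads:
  Machine 1: 7 + 10 = 17
  Machine 2: 4 + 3 = 7
  Machine 3: 5 + 6 = 11
Max machine load = 17
Job totals:
  Job 1: 16
  Job 2: 19
Max job total = 19
Lower bound = max(17, 19) = 19

19


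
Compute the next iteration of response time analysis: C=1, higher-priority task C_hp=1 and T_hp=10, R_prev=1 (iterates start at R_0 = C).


R_next = C + ceil(R_prev / T_hp) * C_hp
ceil(1 / 10) = ceil(0.1) = 1
Interference = 1 * 1 = 1
R_next = 1 + 1 = 2

2


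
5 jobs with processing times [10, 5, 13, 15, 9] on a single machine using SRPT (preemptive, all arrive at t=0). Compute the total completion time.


Since all jobs arrive at t=0, SRPT equals SPT ordering.
SPT order: [5, 9, 10, 13, 15]
Completion times:
  Job 1: p=5, C=5
  Job 2: p=9, C=14
  Job 3: p=10, C=24
  Job 4: p=13, C=37
  Job 5: p=15, C=52
Total completion time = 5 + 14 + 24 + 37 + 52 = 132

132


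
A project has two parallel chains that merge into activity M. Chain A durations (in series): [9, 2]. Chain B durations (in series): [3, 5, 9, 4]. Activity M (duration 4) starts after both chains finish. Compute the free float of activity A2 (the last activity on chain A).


ES(A2) = sum of predecessors on chain A = 9
EF(A2) = ES + duration = 9 + 2 = 11
Successor of A2 is M. ES(M) = max(sum(A), sum(B)) = max(11, 21) = 21
Free float = ES(successor) - EF(current) = 21 - 11 = 10

10


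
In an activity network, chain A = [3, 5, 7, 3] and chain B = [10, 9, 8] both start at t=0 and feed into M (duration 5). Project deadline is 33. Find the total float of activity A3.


Forward pass: ES(A3) = sum of predecessors on chain A = 8
EF = ES + duration = 8 + 7 = 15
Backward pass: LF(M) = deadline = 33; LS(M) = 33 - 5 = 28
LF(A3) = LS(M) - sum(successors on chain A) = 28 - 3 = 25
LS = LF - duration = 25 - 7 = 18
Total float = LS - ES = 18 - 8 = 10

10


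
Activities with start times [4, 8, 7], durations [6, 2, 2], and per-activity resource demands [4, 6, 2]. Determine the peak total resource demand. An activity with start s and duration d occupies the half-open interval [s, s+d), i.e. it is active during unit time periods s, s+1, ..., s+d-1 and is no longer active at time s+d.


Each activity i is active on [start_i, start_i + duration_i).
Compute total resource usage per time slot:
  t=0: active resources = [], total = 0
  t=1: active resources = [], total = 0
  t=2: active resources = [], total = 0
  t=3: active resources = [], total = 0
  t=4: active resources = [4], total = 4
  t=5: active resources = [4], total = 4
  t=6: active resources = [4], total = 4
  t=7: active resources = [4, 2], total = 6
  t=8: active resources = [4, 6, 2], total = 12
  t=9: active resources = [4, 6], total = 10
Peak resource demand = 12

12


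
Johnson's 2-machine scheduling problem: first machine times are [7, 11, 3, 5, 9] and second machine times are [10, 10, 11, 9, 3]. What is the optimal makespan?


Apply Johnson's rule:
  Group 1 (a <= b): [(3, 3, 11), (4, 5, 9), (1, 7, 10)]
  Group 2 (a > b): [(2, 11, 10), (5, 9, 3)]
Optimal job order: [3, 4, 1, 2, 5]
Schedule:
  Job 3: M1 done at 3, M2 done at 14
  Job 4: M1 done at 8, M2 done at 23
  Job 1: M1 done at 15, M2 done at 33
  Job 2: M1 done at 26, M2 done at 43
  Job 5: M1 done at 35, M2 done at 46
Makespan = 46

46


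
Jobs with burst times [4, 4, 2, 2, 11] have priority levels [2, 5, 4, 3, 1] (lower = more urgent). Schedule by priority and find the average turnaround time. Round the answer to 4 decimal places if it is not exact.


Sort by priority (ascending = highest first):
Order: [(1, 11), (2, 4), (3, 2), (4, 2), (5, 4)]
Completion times:
  Priority 1, burst=11, C=11
  Priority 2, burst=4, C=15
  Priority 3, burst=2, C=17
  Priority 4, burst=2, C=19
  Priority 5, burst=4, C=23
Average turnaround = 85/5 = 17.0

17.0


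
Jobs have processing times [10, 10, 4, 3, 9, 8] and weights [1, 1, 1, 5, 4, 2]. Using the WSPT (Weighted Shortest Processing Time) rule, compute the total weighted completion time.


Compute p/w ratios and sort ascending (WSPT): [(3, 5), (9, 4), (4, 1), (8, 2), (10, 1), (10, 1)]
Compute weighted completion times:
  Job (p=3,w=5): C=3, w*C=5*3=15
  Job (p=9,w=4): C=12, w*C=4*12=48
  Job (p=4,w=1): C=16, w*C=1*16=16
  Job (p=8,w=2): C=24, w*C=2*24=48
  Job (p=10,w=1): C=34, w*C=1*34=34
  Job (p=10,w=1): C=44, w*C=1*44=44
Total weighted completion time = 205

205


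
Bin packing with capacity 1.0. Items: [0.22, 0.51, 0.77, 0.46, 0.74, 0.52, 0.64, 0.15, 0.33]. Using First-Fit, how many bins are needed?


Place items sequentially using First-Fit:
  Item 0.22 -> new Bin 1
  Item 0.51 -> Bin 1 (now 0.73)
  Item 0.77 -> new Bin 2
  Item 0.46 -> new Bin 3
  Item 0.74 -> new Bin 4
  Item 0.52 -> Bin 3 (now 0.98)
  Item 0.64 -> new Bin 5
  Item 0.15 -> Bin 1 (now 0.88)
  Item 0.33 -> Bin 5 (now 0.97)
Total bins used = 5

5


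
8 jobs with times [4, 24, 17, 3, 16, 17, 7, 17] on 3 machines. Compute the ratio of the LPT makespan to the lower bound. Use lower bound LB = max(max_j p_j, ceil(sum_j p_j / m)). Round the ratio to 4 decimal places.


LPT order: [24, 17, 17, 17, 16, 7, 4, 3]
Machine loads after assignment: [35, 34, 36]
LPT makespan = 36
Lower bound = max(max_job, ceil(total/3)) = max(24, 35) = 35
Ratio = 36 / 35 = 1.0286

1.0286


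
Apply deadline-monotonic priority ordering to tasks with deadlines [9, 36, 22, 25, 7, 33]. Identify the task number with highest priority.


Sort tasks by relative deadline (ascending):
  Task 5: deadline = 7
  Task 1: deadline = 9
  Task 3: deadline = 22
  Task 4: deadline = 25
  Task 6: deadline = 33
  Task 2: deadline = 36
Priority order (highest first): [5, 1, 3, 4, 6, 2]
Highest priority task = 5

5


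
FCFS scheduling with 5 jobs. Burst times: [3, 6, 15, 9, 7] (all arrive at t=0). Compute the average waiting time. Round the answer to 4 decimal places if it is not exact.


FCFS order (as given): [3, 6, 15, 9, 7]
Waiting times:
  Job 1: wait = 0
  Job 2: wait = 3
  Job 3: wait = 9
  Job 4: wait = 24
  Job 5: wait = 33
Sum of waiting times = 69
Average waiting time = 69/5 = 13.8

13.8


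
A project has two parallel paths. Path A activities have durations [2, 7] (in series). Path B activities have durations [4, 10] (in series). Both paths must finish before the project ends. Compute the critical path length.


Path A total = 2 + 7 = 9
Path B total = 4 + 10 = 14
Critical path = longest path = max(9, 14) = 14

14


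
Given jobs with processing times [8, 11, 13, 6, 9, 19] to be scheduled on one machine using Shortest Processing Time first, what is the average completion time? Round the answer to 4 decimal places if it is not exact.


Sort jobs by processing time (SPT order): [6, 8, 9, 11, 13, 19]
Compute completion times sequentially:
  Job 1: processing = 6, completes at 6
  Job 2: processing = 8, completes at 14
  Job 3: processing = 9, completes at 23
  Job 4: processing = 11, completes at 34
  Job 5: processing = 13, completes at 47
  Job 6: processing = 19, completes at 66
Sum of completion times = 190
Average completion time = 190/6 = 31.6667

31.6667


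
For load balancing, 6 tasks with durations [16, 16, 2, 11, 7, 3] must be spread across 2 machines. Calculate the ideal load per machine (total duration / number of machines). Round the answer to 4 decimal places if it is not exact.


Total processing time = 16 + 16 + 2 + 11 + 7 + 3 = 55
Number of machines = 2
Ideal balanced load = 55 / 2 = 27.5

27.5


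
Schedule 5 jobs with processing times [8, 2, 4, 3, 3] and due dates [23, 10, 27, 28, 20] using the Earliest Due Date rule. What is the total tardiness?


Sort by due date (EDD order): [(2, 10), (3, 20), (8, 23), (4, 27), (3, 28)]
Compute completion times and tardiness:
  Job 1: p=2, d=10, C=2, tardiness=max(0,2-10)=0
  Job 2: p=3, d=20, C=5, tardiness=max(0,5-20)=0
  Job 3: p=8, d=23, C=13, tardiness=max(0,13-23)=0
  Job 4: p=4, d=27, C=17, tardiness=max(0,17-27)=0
  Job 5: p=3, d=28, C=20, tardiness=max(0,20-28)=0
Total tardiness = 0

0


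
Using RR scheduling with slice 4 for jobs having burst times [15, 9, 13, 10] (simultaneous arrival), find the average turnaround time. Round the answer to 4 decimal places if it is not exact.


Time quantum = 4
Execution trace:
  J1 runs 4 units, time = 4
  J2 runs 4 units, time = 8
  J3 runs 4 units, time = 12
  J4 runs 4 units, time = 16
  J1 runs 4 units, time = 20
  J2 runs 4 units, time = 24
  J3 runs 4 units, time = 28
  J4 runs 4 units, time = 32
  J1 runs 4 units, time = 36
  J2 runs 1 units, time = 37
  J3 runs 4 units, time = 41
  J4 runs 2 units, time = 43
  J1 runs 3 units, time = 46
  J3 runs 1 units, time = 47
Finish times: [46, 37, 47, 43]
Average turnaround = 173/4 = 43.25

43.25


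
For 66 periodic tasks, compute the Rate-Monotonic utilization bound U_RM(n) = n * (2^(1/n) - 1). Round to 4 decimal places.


Compute 2^(1/66) = 1.0105575720
Subtract 1: 1.0105575720 - 1 = 0.0105575720
Multiply by n: 66 * 0.0105575720 = 0.6967997520
Round to 4 dp: 0.6968

0.6968


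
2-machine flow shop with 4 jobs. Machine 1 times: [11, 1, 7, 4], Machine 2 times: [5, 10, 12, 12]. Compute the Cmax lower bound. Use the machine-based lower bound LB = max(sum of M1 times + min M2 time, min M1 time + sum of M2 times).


LB1 = sum(M1 times) + min(M2 times) = 23 + 5 = 28
LB2 = min(M1 times) + sum(M2 times) = 1 + 39 = 40
Lower bound = max(LB1, LB2) = max(28, 40) = 40

40


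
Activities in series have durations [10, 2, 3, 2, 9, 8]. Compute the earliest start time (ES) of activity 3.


Activity 3 starts after activities 1 through 2 complete.
Predecessor durations: [10, 2]
ES = 10 + 2 = 12

12


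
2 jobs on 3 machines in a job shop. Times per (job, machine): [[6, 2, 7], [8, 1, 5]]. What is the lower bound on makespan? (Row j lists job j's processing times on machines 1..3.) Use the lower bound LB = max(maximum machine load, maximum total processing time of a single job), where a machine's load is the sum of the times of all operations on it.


Machine loads:
  Machine 1: 6 + 8 = 14
  Machine 2: 2 + 1 = 3
  Machine 3: 7 + 5 = 12
Max machine load = 14
Job totals:
  Job 1: 15
  Job 2: 14
Max job total = 15
Lower bound = max(14, 15) = 15

15


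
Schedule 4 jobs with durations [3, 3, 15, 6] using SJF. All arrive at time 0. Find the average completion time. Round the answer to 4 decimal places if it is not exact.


SJF order (ascending): [3, 3, 6, 15]
Completion times:
  Job 1: burst=3, C=3
  Job 2: burst=3, C=6
  Job 3: burst=6, C=12
  Job 4: burst=15, C=27
Average completion = 48/4 = 12.0

12.0


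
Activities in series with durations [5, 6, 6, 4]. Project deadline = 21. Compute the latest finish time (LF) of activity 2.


LF(activity 2) = deadline - sum of successor durations
Successors: activities 3 through 4 with durations [6, 4]
Sum of successor durations = 10
LF = 21 - 10 = 11

11


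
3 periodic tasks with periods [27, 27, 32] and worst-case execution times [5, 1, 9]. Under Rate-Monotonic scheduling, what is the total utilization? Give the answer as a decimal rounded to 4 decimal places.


Compute individual utilizations (exact fractions):
  Task 1: C/T = 5/27 (approx. 0.1852)
  Task 2: C/T = 1/27 (approx. 0.037)
  Task 3: C/T = 9/32 (approx. 0.2813)
Total utilization U = 5/27 + 1/27 + 9/32 = 145/288
Rounded to 4 decimal places: U = 0.5035
RM (Liu & Layland) bound for 3 tasks = 0.779763; compare with U = 145/288 (approx. 0.503472)
U <= bound, so schedulable by RM sufficient condition.

0.5035


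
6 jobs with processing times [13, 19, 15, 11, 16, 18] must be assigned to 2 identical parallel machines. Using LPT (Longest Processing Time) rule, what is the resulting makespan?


Sort jobs in decreasing order (LPT): [19, 18, 16, 15, 13, 11]
Assign each job to the least loaded machine:
  Machine 1: jobs [19, 15, 13], load = 47
  Machine 2: jobs [18, 16, 11], load = 45
Makespan = max load = 47

47


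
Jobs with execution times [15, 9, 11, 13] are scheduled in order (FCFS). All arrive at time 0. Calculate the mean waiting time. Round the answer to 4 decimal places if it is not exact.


FCFS order (as given): [15, 9, 11, 13]
Waiting times:
  Job 1: wait = 0
  Job 2: wait = 15
  Job 3: wait = 24
  Job 4: wait = 35
Sum of waiting times = 74
Average waiting time = 74/4 = 18.5

18.5


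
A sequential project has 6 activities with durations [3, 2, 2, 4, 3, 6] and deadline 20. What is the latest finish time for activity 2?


LF(activity 2) = deadline - sum of successor durations
Successors: activities 3 through 6 with durations [2, 4, 3, 6]
Sum of successor durations = 15
LF = 20 - 15 = 5

5


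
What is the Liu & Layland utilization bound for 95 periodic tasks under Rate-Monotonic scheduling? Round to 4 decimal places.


Compute 2^(1/95) = 1.0073229689
Subtract 1: 1.0073229689 - 1 = 0.0073229689
Multiply by n: 95 * 0.0073229689 = 0.6956820455
Round to 4 dp: 0.6957

0.6957


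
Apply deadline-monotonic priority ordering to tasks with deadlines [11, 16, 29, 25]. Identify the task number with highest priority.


Sort tasks by relative deadline (ascending):
  Task 1: deadline = 11
  Task 2: deadline = 16
  Task 4: deadline = 25
  Task 3: deadline = 29
Priority order (highest first): [1, 2, 4, 3]
Highest priority task = 1

1


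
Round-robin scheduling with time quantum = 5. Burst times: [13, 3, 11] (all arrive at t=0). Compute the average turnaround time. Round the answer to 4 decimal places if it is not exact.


Time quantum = 5
Execution trace:
  J1 runs 5 units, time = 5
  J2 runs 3 units, time = 8
  J3 runs 5 units, time = 13
  J1 runs 5 units, time = 18
  J3 runs 5 units, time = 23
  J1 runs 3 units, time = 26
  J3 runs 1 units, time = 27
Finish times: [26, 8, 27]
Average turnaround = 61/3 = 20.3333

20.3333


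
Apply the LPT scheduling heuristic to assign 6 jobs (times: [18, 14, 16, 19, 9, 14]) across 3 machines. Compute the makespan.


Sort jobs in decreasing order (LPT): [19, 18, 16, 14, 14, 9]
Assign each job to the least loaded machine:
  Machine 1: jobs [19, 9], load = 28
  Machine 2: jobs [18, 14], load = 32
  Machine 3: jobs [16, 14], load = 30
Makespan = max load = 32

32


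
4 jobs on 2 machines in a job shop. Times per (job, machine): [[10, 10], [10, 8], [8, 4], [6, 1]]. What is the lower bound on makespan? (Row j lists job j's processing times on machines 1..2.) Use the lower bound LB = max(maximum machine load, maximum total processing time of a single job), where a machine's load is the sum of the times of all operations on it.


Machine loads:
  Machine 1: 10 + 10 + 8 + 6 = 34
  Machine 2: 10 + 8 + 4 + 1 = 23
Max machine load = 34
Job totals:
  Job 1: 20
  Job 2: 18
  Job 3: 12
  Job 4: 7
Max job total = 20
Lower bound = max(34, 20) = 34

34


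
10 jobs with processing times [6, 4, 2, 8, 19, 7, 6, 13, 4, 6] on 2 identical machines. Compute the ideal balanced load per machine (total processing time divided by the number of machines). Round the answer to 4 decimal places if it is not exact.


Total processing time = 6 + 4 + 2 + 8 + 19 + 7 + 6 + 13 + 4 + 6 = 75
Number of machines = 2
Ideal balanced load = 75 / 2 = 37.5

37.5


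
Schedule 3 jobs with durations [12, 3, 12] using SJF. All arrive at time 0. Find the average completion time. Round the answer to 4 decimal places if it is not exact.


SJF order (ascending): [3, 12, 12]
Completion times:
  Job 1: burst=3, C=3
  Job 2: burst=12, C=15
  Job 3: burst=12, C=27
Average completion = 45/3 = 15.0

15.0


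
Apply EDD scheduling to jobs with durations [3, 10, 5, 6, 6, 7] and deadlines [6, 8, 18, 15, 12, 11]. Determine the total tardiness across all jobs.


Sort by due date (EDD order): [(3, 6), (10, 8), (7, 11), (6, 12), (6, 15), (5, 18)]
Compute completion times and tardiness:
  Job 1: p=3, d=6, C=3, tardiness=max(0,3-6)=0
  Job 2: p=10, d=8, C=13, tardiness=max(0,13-8)=5
  Job 3: p=7, d=11, C=20, tardiness=max(0,20-11)=9
  Job 4: p=6, d=12, C=26, tardiness=max(0,26-12)=14
  Job 5: p=6, d=15, C=32, tardiness=max(0,32-15)=17
  Job 6: p=5, d=18, C=37, tardiness=max(0,37-18)=19
Total tardiness = 64

64


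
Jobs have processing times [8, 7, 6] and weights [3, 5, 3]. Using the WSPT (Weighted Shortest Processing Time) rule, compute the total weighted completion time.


Compute p/w ratios and sort ascending (WSPT): [(7, 5), (6, 3), (8, 3)]
Compute weighted completion times:
  Job (p=7,w=5): C=7, w*C=5*7=35
  Job (p=6,w=3): C=13, w*C=3*13=39
  Job (p=8,w=3): C=21, w*C=3*21=63
Total weighted completion time = 137

137


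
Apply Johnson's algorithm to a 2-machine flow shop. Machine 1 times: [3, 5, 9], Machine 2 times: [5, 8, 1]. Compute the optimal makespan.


Apply Johnson's rule:
  Group 1 (a <= b): [(1, 3, 5), (2, 5, 8)]
  Group 2 (a > b): [(3, 9, 1)]
Optimal job order: [1, 2, 3]
Schedule:
  Job 1: M1 done at 3, M2 done at 8
  Job 2: M1 done at 8, M2 done at 16
  Job 3: M1 done at 17, M2 done at 18
Makespan = 18

18


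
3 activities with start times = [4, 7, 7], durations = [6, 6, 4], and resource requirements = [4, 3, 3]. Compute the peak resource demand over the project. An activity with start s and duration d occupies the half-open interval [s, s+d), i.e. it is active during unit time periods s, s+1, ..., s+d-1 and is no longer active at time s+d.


Each activity i is active on [start_i, start_i + duration_i).
Compute total resource usage per time slot:
  t=0: active resources = [], total = 0
  t=1: active resources = [], total = 0
  t=2: active resources = [], total = 0
  t=3: active resources = [], total = 0
  t=4: active resources = [4], total = 4
  t=5: active resources = [4], total = 4
  t=6: active resources = [4], total = 4
  t=7: active resources = [4, 3, 3], total = 10
  t=8: active resources = [4, 3, 3], total = 10
  t=9: active resources = [4, 3, 3], total = 10
  t=10: active resources = [3, 3], total = 6
  t=11: active resources = [3], total = 3
  t=12: active resources = [3], total = 3
Peak resource demand = 10

10
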